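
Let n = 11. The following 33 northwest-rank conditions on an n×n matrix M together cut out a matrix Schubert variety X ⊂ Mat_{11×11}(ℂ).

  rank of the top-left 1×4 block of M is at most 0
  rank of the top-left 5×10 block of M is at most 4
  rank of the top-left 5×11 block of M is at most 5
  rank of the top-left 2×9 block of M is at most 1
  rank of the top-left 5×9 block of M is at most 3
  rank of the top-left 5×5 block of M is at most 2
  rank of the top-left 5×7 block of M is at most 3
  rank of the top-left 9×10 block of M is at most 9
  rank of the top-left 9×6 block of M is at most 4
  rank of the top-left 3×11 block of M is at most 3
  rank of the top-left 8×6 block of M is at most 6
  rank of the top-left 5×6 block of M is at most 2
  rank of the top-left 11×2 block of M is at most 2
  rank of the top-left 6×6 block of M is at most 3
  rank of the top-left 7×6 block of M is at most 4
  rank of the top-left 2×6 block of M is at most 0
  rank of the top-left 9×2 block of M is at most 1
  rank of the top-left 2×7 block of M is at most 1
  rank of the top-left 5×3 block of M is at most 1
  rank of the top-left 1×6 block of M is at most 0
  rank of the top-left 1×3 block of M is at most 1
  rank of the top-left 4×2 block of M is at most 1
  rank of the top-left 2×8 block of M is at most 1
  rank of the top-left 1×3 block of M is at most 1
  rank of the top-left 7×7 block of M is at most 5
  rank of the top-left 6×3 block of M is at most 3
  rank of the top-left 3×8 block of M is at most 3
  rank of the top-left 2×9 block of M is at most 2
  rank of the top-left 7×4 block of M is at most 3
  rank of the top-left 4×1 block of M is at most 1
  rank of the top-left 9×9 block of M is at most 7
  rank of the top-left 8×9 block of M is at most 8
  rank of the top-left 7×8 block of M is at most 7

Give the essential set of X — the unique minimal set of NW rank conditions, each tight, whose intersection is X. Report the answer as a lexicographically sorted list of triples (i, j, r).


Propagating the 33 rank bounds to every northwest block:

  R[1]: 0 | 0 | 0 | 0 | 0 | 0 | 1 | 1 | 1 | 1 | 1
  R[2]: 0 | 0 | 0 | 0 | 0 | 0 | 1 | 1 | 1 | 2 | 2
  R[3]: 1 | 1 | 1 | 1 | 1 | 1 | 2 | 2 | 2 | 3 | 3
  R[4]: 1 | 1 | 1 | 2 | 2 | 2 | 3 | 3 | 3 | 4 | 4
  R[5]: 1 | 1 | 1 | 2 | 2 | 2 | 3 | 3 | 3 | 4 | 5
  R[6]: 1 | 1 | 2 | 3 | 3 | 3 | 4 | 4 | 4 | 5 | 6
  R[7]: 1 | 1 | 2 | 3 | 4 | 4 | 5 | 5 | 5 | 6 | 7
  R[8]: 1 | 1 | 2 | 3 | 4 | 4 | 5 | 6 | 6 | 7 | 8
  R[9]: 1 | 1 | 2 | 3 | 4 | 4 | 5 | 6 | 7 | 8 | 9
  R[10]: 1 | 2 | 3 | 4 | 5 | 5 | 6 | 7 | 8 | 9 | 10
  R[11]: 1 | 2 | 3 | 4 | 5 | 6 | 7 | 8 | 9 | 10 | 11

so w = (7, 10, 1, 4, 11, 3, 5, 8, 9, 2, 6).

ℓ(w)=28; the 7 essential cells (i,j,r):

[(2, 6, 0), (2, 9, 1), (5, 3, 1), (5, 6, 2), (5, 9, 3), (9, 2, 1), (9, 6, 4)]


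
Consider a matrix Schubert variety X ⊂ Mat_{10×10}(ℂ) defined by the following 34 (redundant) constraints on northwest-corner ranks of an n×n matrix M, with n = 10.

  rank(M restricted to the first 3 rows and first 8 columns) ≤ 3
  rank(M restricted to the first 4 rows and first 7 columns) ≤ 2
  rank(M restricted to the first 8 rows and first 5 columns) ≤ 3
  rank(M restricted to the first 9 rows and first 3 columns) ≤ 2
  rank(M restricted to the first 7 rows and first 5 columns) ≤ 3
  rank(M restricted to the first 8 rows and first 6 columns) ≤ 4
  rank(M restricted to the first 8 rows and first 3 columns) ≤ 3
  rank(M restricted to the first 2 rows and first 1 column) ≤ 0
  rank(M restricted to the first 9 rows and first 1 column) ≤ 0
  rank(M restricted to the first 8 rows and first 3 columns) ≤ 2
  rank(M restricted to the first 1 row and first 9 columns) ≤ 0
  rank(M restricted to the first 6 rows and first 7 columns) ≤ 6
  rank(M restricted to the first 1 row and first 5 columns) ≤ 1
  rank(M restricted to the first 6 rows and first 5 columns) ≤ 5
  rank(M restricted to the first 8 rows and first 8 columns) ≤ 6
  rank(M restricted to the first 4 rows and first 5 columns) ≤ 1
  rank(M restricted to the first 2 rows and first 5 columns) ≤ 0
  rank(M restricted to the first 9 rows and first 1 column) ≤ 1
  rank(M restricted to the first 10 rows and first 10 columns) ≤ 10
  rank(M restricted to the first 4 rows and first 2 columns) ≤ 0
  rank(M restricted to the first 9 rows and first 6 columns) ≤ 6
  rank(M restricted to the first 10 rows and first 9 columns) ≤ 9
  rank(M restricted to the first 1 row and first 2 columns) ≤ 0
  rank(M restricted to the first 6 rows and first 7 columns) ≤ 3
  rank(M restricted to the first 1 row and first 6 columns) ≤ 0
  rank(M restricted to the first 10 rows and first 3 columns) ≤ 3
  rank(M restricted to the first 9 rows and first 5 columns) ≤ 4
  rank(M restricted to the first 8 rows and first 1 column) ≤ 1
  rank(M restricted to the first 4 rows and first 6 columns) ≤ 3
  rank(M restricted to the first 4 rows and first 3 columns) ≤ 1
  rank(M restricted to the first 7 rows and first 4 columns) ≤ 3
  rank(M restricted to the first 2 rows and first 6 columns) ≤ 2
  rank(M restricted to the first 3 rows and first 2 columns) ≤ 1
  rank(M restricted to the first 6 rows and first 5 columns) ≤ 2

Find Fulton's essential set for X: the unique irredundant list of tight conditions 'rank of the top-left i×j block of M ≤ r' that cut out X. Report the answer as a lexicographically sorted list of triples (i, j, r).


Reconstructing r_w from the 34 given conditions:

  i=1: 0, 0, 0, 0, 0, 0, 0, 0, 0, 1
  i=2: 0, 0, 0, 0, 0, 1, 1, 1, 1, 2
  i=3: 0, 0, 1, 1, 1, 2, 2, 2, 2, 3
  i=4: 0, 0, 1, 1, 1, 2, 2, 3, 3, 4
  i=5: 0, 1, 2, 2, 2, 3, 3, 4, 4, 5
  i=6: 0, 1, 2, 2, 2, 3, 3, 4, 5, 6
  i=7: 0, 1, 2, 3, 3, 4, 4, 5, 6, 7
  i=8: 0, 1, 2, 3, 3, 4, 5, 6, 7, 8
  i=9: 0, 1, 2, 3, 4, 5, 6, 7, 8, 9
  i=10: 1, 2, 3, 4, 5, 6, 7, 8, 9, 10

so w = (10, 6, 3, 8, 2, 9, 4, 7, 5, 1).

|D(w)|=30, |Ess(w)|=9:

[(1, 9, 0), (2, 5, 0), (4, 2, 0), (4, 5, 1), (4, 7, 2), (6, 5, 2), (6, 7, 3), (8, 5, 3), (9, 1, 0)]


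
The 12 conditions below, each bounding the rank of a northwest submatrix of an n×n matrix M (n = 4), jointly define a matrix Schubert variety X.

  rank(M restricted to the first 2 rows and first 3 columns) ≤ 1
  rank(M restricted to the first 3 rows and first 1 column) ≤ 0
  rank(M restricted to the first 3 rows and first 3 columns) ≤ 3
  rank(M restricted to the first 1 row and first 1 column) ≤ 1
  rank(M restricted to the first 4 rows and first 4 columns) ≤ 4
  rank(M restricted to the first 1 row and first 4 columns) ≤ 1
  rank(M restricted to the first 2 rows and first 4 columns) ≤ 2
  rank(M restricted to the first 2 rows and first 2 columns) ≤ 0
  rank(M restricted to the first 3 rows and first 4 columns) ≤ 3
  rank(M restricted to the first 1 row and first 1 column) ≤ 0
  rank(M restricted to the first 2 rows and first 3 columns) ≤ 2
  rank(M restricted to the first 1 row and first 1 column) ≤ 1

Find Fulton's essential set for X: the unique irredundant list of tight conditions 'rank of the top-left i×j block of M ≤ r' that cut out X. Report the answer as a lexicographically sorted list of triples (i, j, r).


Recovering R(i,j) via the rank-extension bound from the 12 conditions:

  R[1]: 0  0  1  1
  R[2]: 0  0  1  2
  R[3]: 0  1  2  3
  R[4]: 1  2  3  4

second differences of R give the permutation w = (3, 4, 2, 1).

|D(w)|=5, |Ess(w)|=2:

[(2, 2, 0), (3, 1, 0)]


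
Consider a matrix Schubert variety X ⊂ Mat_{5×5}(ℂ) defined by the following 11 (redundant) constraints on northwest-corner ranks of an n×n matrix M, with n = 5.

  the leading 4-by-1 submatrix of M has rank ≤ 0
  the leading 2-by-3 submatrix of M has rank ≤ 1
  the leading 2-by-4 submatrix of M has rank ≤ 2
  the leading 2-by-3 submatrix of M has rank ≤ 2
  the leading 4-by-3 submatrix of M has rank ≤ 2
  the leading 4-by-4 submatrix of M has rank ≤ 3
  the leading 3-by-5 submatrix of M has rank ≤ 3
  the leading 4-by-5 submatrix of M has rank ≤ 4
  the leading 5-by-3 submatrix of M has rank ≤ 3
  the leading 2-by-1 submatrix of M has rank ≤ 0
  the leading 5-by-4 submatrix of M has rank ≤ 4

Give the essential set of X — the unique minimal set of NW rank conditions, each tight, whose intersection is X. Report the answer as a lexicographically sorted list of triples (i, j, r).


Rank table r_w(5×5) implied by the 11 constraints:

  R[1]: 0 | 1 | 1 | 1 | 1
  R[2]: 0 | 1 | 1 | 2 | 2
  R[3]: 0 | 1 | 2 | 3 | 3
  R[4]: 0 | 1 | 2 | 3 | 4
  R[5]: 1 | 2 | 3 | 4 | 5

so w = (2, 4, 3, 5, 1).

Rothe diagram D(w) (5 cells), 2 SE-corners (essential conditions):

[(2, 3, 1), (4, 1, 0)]


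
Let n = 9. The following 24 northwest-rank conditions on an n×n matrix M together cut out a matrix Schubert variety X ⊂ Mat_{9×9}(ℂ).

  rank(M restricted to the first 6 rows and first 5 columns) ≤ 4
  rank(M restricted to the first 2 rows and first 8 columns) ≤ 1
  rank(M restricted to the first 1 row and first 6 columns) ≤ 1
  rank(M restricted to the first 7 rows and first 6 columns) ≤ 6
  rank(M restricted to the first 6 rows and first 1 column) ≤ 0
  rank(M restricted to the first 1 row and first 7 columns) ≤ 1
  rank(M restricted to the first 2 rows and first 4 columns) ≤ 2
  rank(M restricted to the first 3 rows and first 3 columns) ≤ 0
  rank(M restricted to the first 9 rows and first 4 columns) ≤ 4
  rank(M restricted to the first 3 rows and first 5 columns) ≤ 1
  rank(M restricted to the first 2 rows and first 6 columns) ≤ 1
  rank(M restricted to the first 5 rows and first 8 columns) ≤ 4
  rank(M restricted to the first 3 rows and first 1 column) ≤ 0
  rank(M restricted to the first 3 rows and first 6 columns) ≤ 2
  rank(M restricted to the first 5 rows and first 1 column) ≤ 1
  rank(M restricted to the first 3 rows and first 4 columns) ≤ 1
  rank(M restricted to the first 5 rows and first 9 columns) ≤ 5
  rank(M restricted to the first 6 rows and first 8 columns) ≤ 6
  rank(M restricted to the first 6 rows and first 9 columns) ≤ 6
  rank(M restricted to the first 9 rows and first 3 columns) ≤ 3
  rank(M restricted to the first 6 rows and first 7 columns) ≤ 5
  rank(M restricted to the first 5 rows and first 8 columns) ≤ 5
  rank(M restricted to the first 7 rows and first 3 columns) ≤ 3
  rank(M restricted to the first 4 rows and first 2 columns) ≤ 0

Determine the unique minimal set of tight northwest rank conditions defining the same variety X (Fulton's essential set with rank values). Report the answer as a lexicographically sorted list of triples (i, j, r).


Rank table r_w(9×9) implied by the 24 constraints:

  0  0  0  1  1  1  1  1  1
  0  0  0  1  1  1  1  1  2
  0  0  0  1  1  2  2  2  3
  0  0  1  2  2  3  3  3  4
  0  1  2  3  3  4  4  4  5
  0  1  2  3  4  5  5  5  6
  1  2  3  4  5  6  6  6  7
  1  2  3  4  5  6  7  7  8
  1  2  3  4  5  6  7  8  9

hence w(1..9) = (4, 9, 6, 3, 2, 5, 1, 7, 8).

|D(w)|=18, |Ess(w)|=5:

[(2, 8, 1), (3, 3, 0), (3, 5, 1), (4, 2, 0), (6, 1, 0)]


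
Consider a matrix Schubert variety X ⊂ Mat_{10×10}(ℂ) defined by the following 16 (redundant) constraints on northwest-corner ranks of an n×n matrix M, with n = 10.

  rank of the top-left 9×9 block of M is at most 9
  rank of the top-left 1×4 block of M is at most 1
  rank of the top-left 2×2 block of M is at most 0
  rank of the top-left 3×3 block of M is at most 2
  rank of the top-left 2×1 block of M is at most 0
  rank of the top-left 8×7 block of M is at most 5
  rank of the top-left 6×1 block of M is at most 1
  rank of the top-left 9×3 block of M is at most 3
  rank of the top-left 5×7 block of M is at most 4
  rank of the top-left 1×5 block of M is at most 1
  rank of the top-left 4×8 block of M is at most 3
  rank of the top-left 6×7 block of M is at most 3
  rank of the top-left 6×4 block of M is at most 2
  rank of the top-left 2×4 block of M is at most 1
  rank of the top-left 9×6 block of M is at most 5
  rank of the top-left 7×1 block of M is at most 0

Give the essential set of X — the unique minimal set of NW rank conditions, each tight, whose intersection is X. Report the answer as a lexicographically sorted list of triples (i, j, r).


The tightest implied rank at each (i,j), from the 16 conditions:

  R[1]: 0 0 1 1 1 1 1 1 1 1
  R[2]: 0 0 1 1 2 2 2 2 2 2
  R[3]: 0 1 2 2 3 3 3 3 3 3
  R[4]: 0 1 2 2 3 3 3 3 4 4
  R[5]: 0 1 2 2 3 3 3 4 5 5
  R[6]: 0 1 2 2 3 3 3 4 5 6
  R[7]: 0 1 2 3 4 4 4 5 6 7
  R[8]: 1 2 3 4 5 5 5 6 7 8
  R[9]: 1 2 3 4 5 5 6 7 8 9
  R[10]: 1 2 3 4 5 6 7 8 9 10

hence w(1..10) = (3, 5, 2, 9, 8, 10, 4, 1, 7, 6).

D(w) has 21 cells with 7 SE-corners; essential set:

[(2, 2, 0), (2, 4, 1), (4, 8, 3), (6, 4, 2), (6, 7, 3), (7, 1, 0), (9, 6, 5)]


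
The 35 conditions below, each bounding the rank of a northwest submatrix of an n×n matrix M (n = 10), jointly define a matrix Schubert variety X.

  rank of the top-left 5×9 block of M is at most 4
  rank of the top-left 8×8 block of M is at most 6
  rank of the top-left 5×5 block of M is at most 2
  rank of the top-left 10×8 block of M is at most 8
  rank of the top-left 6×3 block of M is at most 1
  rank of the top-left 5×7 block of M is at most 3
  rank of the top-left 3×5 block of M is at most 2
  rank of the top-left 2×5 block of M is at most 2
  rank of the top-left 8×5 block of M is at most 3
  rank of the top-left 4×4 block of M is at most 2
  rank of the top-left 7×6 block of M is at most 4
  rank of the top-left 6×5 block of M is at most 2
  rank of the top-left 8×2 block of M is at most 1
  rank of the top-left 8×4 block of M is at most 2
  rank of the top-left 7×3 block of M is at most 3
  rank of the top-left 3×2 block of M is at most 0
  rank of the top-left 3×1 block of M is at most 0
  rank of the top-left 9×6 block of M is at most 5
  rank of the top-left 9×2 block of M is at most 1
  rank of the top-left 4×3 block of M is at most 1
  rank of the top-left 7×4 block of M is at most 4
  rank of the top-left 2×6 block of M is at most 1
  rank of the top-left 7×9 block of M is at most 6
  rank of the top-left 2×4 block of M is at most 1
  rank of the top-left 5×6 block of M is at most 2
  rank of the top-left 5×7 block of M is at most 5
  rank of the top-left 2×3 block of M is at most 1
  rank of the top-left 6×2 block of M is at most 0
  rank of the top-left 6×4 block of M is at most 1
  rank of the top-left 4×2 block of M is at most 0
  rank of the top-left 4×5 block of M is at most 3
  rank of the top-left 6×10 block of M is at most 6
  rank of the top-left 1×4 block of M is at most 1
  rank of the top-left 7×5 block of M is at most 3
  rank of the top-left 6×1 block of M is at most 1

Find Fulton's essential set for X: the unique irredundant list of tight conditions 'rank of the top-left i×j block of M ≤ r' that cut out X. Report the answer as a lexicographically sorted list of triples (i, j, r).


The tightest implied rank at each (i,j), from the 35 conditions:

  R[1]: 0  0  1  1  1  1  1  1  1  1
  R[2]: 0  0  1  1  1  1  2  2  2  2
  R[3]: 0  0  1  1  2  2  3  3  3  3
  R[4]: 0  0  1  1  2  2  3  4  4  4
  R[5]: 0  0  1  1  2  2  3  4  4  5
  R[6]: 0  0  1  1  2  3  4  5  5  6
  R[7]: 1  1  2  2  3  4  5  6  6  7
  R[8]: 1  1  2  2  3  4  5  6  7  8
  R[9]: 1  1  2  3  4  5  6  7  8  9
  R[10]: 1  2  3  4  5  6  7  8  9  10

giving w = (3, 7, 5, 8, 10, 6, 1, 9, 4, 2) via Δ²R.

|D(w)|=25, |Ess(w)|=7:

[(2, 6, 1), (5, 6, 2), (5, 9, 4), (6, 2, 0), (6, 4, 1), (8, 4, 2), (9, 2, 1)]


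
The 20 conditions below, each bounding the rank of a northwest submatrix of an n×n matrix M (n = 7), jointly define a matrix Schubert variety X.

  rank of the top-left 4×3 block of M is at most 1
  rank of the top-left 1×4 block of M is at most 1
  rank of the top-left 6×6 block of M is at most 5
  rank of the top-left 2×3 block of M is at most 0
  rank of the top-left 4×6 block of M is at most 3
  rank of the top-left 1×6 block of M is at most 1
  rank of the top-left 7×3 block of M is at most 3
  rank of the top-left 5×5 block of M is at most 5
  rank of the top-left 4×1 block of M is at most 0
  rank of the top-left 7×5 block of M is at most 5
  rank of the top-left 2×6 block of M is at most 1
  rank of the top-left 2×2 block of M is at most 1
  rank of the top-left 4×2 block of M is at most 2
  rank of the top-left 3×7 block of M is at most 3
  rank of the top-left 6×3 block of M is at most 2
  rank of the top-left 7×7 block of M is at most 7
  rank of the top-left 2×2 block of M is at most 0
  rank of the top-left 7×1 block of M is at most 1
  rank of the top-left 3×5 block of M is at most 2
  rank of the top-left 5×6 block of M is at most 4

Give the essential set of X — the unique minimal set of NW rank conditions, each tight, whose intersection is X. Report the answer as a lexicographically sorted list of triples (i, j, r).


Computing R[i][j] = min implied NW-rank bound (n=7, 20 conditions):

  R[1]: 0  0  0  1  1  1  1
  R[2]: 0  0  0  1  1  1  2
  R[3]: 0  1  1  2  2  2  3
  R[4]: 0  1  1  2  3  3  4
  R[5]: 1  2  2  3  4  4  5
  R[6]: 1  2  2  3  4  5  6
  R[7]: 1  2  3  4  5  6  7

the unique w with this rank table is (4, 7, 2, 5, 1, 6, 3).

Fulton essential set (5 of the 12 Rothe cells):

[(2, 3, 0), (2, 6, 1), (4, 1, 0), (4, 3, 1), (6, 3, 2)]


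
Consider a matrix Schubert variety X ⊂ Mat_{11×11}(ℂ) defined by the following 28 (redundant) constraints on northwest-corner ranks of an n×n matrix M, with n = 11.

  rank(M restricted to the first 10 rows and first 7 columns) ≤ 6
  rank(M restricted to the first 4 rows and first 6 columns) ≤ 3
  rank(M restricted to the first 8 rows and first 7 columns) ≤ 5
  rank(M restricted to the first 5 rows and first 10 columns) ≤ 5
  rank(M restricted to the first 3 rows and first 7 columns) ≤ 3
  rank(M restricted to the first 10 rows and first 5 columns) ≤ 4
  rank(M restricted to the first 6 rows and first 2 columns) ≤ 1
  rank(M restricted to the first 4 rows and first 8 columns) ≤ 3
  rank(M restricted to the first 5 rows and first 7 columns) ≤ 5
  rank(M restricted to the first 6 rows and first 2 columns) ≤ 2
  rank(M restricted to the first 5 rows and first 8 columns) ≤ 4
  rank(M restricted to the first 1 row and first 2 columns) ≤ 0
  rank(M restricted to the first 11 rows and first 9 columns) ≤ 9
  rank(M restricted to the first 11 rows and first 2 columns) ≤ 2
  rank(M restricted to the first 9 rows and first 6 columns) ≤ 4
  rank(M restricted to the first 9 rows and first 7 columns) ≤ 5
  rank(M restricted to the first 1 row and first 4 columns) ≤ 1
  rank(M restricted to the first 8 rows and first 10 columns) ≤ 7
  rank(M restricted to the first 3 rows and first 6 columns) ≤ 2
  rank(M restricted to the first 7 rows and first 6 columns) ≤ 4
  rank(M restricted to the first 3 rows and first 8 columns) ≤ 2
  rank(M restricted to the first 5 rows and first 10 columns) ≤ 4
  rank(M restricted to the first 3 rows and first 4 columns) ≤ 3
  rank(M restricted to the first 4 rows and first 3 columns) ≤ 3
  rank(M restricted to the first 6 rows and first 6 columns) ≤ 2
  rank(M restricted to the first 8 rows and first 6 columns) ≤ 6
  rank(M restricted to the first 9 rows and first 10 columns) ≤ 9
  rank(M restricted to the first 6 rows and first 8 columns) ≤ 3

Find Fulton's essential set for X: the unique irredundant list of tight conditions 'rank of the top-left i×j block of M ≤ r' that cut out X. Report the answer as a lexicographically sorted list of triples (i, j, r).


Rank table r_w(11×11) implied by the 28 constraints:

  R[1]: 0 | 0 | 1 | 1 | 1 | 1 | 1 | 1 | 1 | 1 | 1
  R[2]: 1 | 1 | 2 | 2 | 2 | 2 | 2 | 2 | 2 | 2 | 2
  R[3]: 1 | 1 | 2 | 2 | 2 | 2 | 2 | 2 | 3 | 3 | 3
  R[4]: 1 | 1 | 2 | 2 | 2 | 2 | 3 | 3 | 4 | 4 | 4
  R[5]: 1 | 1 | 2 | 2 | 2 | 2 | 3 | 3 | 4 | 4 | 5
  R[6]: 1 | 1 | 2 | 2 | 2 | 2 | 3 | 3 | 4 | 5 | 6
  R[7]: 1 | 2 | 3 | 3 | 3 | 3 | 4 | 4 | 5 | 6 | 7
  R[8]: 1 | 2 | 3 | 4 | 4 | 4 | 5 | 5 | 6 | 7 | 8
  R[9]: 1 | 2 | 3 | 4 | 4 | 4 | 5 | 6 | 7 | 8 | 9
  R[10]: 1 | 2 | 3 | 4 | 4 | 5 | 6 | 7 | 8 | 9 | 10
  R[11]: 1 | 2 | 3 | 4 | 5 | 6 | 7 | 8 | 9 | 10 | 11

giving w = (3, 1, 9, 7, 11, 10, 2, 4, 8, 6, 5) via Δ²R.

D(w) has 26 cells with 8 SE-corners; essential set:

[(1, 2, 0), (3, 8, 2), (5, 10, 4), (6, 2, 1), (6, 6, 2), (6, 8, 3), (9, 6, 4), (10, 5, 4)]


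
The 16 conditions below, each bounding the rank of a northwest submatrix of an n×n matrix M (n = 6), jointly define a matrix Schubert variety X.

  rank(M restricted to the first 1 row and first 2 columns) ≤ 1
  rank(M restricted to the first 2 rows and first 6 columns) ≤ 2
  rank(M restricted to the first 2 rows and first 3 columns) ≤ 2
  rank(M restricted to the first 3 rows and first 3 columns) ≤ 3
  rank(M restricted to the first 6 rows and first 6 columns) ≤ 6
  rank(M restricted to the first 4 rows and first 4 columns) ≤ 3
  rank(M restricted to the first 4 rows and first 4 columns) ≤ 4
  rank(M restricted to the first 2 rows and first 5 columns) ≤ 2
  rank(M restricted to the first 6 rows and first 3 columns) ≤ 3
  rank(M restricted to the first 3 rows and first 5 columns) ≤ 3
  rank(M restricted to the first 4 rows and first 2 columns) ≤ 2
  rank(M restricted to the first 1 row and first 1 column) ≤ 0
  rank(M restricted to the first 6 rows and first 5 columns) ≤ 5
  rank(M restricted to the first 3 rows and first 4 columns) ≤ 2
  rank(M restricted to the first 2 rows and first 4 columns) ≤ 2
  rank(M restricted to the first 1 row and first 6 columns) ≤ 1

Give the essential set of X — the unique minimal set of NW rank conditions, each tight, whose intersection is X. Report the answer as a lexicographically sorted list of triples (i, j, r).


Propagating the 16 rank bounds to every northwest block:

  R[1]: 0 | 1 | 1 | 1 | 1 | 1
  R[2]: 1 | 2 | 2 | 2 | 2 | 2
  R[3]: 1 | 2 | 2 | 2 | 3 | 3
  R[4]: 1 | 2 | 3 | 3 | 4 | 4
  R[5]: 1 | 2 | 3 | 4 | 5 | 5
  R[6]: 1 | 2 | 3 | 4 | 5 | 6

so w = (2, 1, 5, 3, 4, 6).

|D(w)|=3, |Ess(w)|=2:

[(1, 1, 0), (3, 4, 2)]


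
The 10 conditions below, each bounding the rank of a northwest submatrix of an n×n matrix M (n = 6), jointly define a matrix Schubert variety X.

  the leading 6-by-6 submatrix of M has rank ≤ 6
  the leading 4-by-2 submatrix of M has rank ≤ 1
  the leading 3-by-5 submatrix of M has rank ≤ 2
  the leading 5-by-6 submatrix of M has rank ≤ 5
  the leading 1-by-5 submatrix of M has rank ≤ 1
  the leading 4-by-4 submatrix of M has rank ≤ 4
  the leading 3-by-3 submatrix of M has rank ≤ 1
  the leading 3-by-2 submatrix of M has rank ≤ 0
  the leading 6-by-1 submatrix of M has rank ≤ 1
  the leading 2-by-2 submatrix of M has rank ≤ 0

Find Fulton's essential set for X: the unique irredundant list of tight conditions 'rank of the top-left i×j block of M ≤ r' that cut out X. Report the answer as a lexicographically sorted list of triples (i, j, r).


Propagating the 10 rank bounds to every northwest block:

  0, 0, 1, 1, 1, 1
  0, 0, 1, 2, 2, 2
  0, 0, 1, 2, 2, 3
  1, 1, 2, 3, 3, 4
  1, 2, 3, 4, 4, 5
  1, 2, 3, 4, 5, 6

reading off 1-entries of Δ²R: w = (3, 4, 6, 1, 2, 5).

Fulton essential set (2 of the 7 Rothe cells):

[(3, 2, 0), (3, 5, 2)]


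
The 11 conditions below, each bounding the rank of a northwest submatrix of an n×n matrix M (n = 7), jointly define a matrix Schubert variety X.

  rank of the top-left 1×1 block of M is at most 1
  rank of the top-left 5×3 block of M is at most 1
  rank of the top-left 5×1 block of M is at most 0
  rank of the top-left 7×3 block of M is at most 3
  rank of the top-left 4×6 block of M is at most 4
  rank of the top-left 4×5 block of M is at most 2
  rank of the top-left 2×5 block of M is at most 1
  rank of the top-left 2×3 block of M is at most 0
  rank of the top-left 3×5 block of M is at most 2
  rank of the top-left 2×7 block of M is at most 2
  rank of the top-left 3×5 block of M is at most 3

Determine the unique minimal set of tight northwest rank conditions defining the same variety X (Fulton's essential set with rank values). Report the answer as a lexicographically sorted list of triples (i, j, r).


Rank table r_w(7×7) implied by the 11 constraints:

  0, 0, 0, 1, 1, 1, 1
  0, 0, 0, 1, 1, 2, 2
  0, 1, 1, 2, 2, 3, 3
  0, 1, 1, 2, 2, 3, 4
  0, 1, 1, 2, 3, 4, 5
  1, 2, 2, 3, 4, 5, 6
  1, 2, 3, 4, 5, 6, 7

so w = (4, 6, 2, 7, 5, 1, 3).

5 SE-corners of the 13-cell Rothe diagram give Ess(w):

[(2, 3, 0), (2, 5, 1), (4, 5, 2), (5, 1, 0), (5, 3, 1)]


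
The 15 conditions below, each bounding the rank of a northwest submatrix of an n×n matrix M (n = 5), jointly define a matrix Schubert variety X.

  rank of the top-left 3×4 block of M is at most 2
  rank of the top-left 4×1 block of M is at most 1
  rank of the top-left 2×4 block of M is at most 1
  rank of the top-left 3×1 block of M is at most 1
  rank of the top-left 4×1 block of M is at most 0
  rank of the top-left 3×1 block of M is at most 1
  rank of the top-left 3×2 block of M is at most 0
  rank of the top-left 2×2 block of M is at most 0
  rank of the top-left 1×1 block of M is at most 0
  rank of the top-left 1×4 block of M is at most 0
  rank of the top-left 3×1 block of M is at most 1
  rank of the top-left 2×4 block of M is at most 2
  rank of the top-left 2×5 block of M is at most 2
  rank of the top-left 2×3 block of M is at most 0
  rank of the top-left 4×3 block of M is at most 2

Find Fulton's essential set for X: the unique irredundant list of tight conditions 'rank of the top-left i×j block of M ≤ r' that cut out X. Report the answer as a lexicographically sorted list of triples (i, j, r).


Rank table r_w(5×5) implied by the 15 constraints:

  R[1]: 0  0  0  0  1
  R[2]: 0  0  0  1  2
  R[3]: 0  0  1  2  3
  R[4]: 0  1  2  3  4
  R[5]: 1  2  3  4  5

so w = (5, 4, 3, 2, 1).

Rothe diagram D(w) (10 cells), 4 SE-corners (essential conditions):

[(1, 4, 0), (2, 3, 0), (3, 2, 0), (4, 1, 0)]


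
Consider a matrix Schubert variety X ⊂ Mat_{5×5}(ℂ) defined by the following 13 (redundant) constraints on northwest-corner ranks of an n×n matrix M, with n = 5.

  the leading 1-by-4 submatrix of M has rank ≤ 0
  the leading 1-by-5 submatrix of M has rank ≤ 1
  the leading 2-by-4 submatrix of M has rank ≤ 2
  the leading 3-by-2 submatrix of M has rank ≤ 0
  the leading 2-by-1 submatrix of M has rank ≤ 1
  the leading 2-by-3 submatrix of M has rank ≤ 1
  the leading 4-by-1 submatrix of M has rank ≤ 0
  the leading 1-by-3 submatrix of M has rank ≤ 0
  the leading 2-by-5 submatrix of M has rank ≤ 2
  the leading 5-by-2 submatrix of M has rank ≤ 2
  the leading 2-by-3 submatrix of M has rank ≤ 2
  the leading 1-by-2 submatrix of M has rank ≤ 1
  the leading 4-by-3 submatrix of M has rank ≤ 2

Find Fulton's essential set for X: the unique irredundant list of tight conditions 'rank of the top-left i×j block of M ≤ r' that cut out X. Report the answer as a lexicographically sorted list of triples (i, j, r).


Propagating the 13 rank bounds to every northwest block:

  0 0 0 0 1
  0 0 1 1 2
  0 0 1 2 3
  0 1 2 3 4
  1 2 3 4 5

giving w = (5, 3, 4, 2, 1) via Δ²R.

D(w) has 9 cells with 3 SE-corners; essential set:

[(1, 4, 0), (3, 2, 0), (4, 1, 0)]


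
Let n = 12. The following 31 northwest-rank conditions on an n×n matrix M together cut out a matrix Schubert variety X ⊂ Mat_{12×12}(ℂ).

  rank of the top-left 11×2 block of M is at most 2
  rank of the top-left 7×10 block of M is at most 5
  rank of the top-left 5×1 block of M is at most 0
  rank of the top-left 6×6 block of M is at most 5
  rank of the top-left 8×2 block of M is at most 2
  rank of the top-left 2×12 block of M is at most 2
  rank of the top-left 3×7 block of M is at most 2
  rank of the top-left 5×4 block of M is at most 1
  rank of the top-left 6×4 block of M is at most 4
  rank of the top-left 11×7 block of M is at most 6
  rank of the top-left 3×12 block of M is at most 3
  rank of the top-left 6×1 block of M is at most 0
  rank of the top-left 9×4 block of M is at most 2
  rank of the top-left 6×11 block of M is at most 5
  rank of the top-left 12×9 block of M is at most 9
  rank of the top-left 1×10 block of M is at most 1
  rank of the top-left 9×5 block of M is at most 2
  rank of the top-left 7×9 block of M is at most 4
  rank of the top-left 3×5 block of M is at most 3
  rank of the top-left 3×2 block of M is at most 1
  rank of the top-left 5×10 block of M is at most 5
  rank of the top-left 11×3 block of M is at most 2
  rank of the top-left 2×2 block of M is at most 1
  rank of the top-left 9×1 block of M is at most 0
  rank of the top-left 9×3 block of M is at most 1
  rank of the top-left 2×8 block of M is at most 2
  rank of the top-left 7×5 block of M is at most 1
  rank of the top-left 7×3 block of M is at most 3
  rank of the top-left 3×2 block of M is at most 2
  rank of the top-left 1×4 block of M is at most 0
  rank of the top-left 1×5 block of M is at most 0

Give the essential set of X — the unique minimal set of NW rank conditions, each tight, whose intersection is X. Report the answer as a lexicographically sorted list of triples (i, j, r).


The tightest implied rank at each (i,j), from the 31 conditions:

  i=1: 0, 0, 0, 0, 0, 1, 1, 1, 1, 1, 1, 1
  i=2: 0, 1, 1, 1, 1, 2, 2, 2, 2, 2, 2, 2
  i=3: 0, 1, 1, 1, 1, 2, 2, 3, 3, 3, 3, 3
  i=4: 0, 1, 1, 1, 1, 2, 3, 4, 4, 4, 4, 4
  i=5: 0, 1, 1, 1, 1, 2, 3, 4, 4, 5, 5, 5
  i=6: 0, 1, 1, 1, 1, 2, 3, 4, 4, 5, 5, 6
  i=7: 0, 1, 1, 1, 1, 2, 3, 4, 4, 5, 6, 7
  i=8: 0, 1, 1, 2, 2, 3, 4, 5, 5, 6, 7, 8
  i=9: 0, 1, 1, 2, 2, 3, 4, 5, 6, 7, 8, 9
  i=10: 1, 2, 2, 3, 3, 4, 5, 6, 7, 8, 9, 10
  i=11: 1, 2, 2, 3, 4, 5, 6, 7, 8, 9, 10, 11
  i=12: 1, 2, 3, 4, 5, 6, 7, 8, 9, 10, 11, 12

giving w = (6, 2, 8, 7, 10, 12, 11, 4, 9, 1, 5, 3) via Δ²R.

ℓ(w)=37; the 9 essential cells (i,j,r):

[(1, 5, 0), (3, 7, 2), (6, 11, 5), (7, 5, 1), (7, 9, 4), (9, 1, 0), (9, 3, 1), (9, 5, 2), (11, 3, 2)]


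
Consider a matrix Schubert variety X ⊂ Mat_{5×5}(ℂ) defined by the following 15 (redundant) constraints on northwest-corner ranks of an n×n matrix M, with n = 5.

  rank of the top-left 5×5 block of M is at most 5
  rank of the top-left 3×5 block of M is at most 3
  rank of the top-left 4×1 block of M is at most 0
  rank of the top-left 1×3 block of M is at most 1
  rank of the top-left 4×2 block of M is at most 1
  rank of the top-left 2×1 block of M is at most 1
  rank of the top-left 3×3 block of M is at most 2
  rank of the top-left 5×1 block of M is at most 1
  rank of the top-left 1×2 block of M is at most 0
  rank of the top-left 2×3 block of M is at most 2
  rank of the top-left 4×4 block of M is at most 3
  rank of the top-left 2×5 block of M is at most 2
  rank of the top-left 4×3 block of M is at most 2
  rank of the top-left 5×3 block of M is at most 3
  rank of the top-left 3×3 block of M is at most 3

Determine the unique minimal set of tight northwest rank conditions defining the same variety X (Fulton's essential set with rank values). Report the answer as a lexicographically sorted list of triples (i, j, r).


Reconstructing r_w from the 15 given conditions:

  R[1]: 0  0  1  1  1
  R[2]: 0  1  2  2  2
  R[3]: 0  1  2  3  3
  R[4]: 0  1  2  3  4
  R[5]: 1  2  3  4  5

the unique w with this rank table is (3, 2, 4, 5, 1).

|D(w)|=5, |Ess(w)|=2:

[(1, 2, 0), (4, 1, 0)]


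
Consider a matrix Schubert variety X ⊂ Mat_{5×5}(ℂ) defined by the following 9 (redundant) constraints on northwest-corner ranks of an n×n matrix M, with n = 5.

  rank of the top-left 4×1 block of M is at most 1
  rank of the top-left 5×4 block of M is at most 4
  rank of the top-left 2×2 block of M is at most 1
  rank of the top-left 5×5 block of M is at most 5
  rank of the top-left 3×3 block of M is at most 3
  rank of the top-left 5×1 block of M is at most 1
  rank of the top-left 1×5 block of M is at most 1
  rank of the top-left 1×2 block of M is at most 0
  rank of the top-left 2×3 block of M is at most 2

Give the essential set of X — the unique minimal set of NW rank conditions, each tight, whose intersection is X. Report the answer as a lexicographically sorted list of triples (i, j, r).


Computing R[i][j] = min implied NW-rank bound (n=5, 9 conditions):

  0, 0, 1, 1, 1
  1, 1, 2, 2, 2
  1, 2, 3, 3, 3
  1, 2, 3, 4, 4
  1, 2, 3, 4, 5

reading off 1-entries of Δ²R: w = (3, 1, 2, 4, 5).

Rothe diagram D(w) (2 cells), 1 SE-corner (essential condition):

[(1, 2, 0)]


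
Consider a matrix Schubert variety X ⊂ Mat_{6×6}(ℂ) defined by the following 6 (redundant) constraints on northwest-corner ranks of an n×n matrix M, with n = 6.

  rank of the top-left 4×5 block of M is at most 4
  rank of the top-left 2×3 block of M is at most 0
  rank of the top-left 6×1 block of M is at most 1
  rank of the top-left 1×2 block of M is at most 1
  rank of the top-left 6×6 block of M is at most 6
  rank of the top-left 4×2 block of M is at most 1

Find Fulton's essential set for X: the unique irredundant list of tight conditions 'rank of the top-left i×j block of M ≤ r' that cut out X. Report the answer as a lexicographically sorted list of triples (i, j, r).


Propagating the 6 rank bounds to every northwest block:

  row 1: 0, 0, 0, 1, 1, 1
  row 2: 0, 0, 0, 1, 2, 2
  row 3: 1, 1, 1, 2, 3, 3
  row 4: 1, 1, 2, 3, 4, 4
  row 5: 1, 2, 3, 4, 5, 5
  row 6: 1, 2, 3, 4, 5, 6

hence w(1..6) = (4, 5, 1, 3, 2, 6).

Fulton essential set (2 of the 7 Rothe cells):

[(2, 3, 0), (4, 2, 1)]


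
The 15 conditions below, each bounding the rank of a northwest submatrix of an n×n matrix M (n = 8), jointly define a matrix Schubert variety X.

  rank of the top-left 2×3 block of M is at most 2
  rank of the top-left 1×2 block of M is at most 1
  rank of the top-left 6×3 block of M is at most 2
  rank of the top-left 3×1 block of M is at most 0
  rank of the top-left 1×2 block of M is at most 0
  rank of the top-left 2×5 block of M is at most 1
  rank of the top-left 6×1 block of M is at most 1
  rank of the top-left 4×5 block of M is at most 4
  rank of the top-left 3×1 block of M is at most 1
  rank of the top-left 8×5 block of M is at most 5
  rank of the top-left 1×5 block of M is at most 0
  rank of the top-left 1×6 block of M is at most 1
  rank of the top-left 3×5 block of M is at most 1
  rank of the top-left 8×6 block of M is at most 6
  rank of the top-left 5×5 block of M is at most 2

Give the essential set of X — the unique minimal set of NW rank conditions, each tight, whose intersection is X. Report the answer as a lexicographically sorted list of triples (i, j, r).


Propagating the 15 rank bounds to every northwest block:

  0 0 0 0 0 1 1 1
  0 1 1 1 1 2 2 2
  0 1 1 1 1 2 3 3
  1 2 2 2 2 3 4 4
  1 2 2 2 2 3 4 5
  1 2 2 3 3 4 5 6
  1 2 3 4 4 5 6 7
  1 2 3 4 5 6 7 8

reading off 1-entries of Δ²R: w = (6, 2, 7, 1, 8, 4, 3, 5).

Fulton essential set (5 of the 14 Rothe cells):

[(1, 5, 0), (3, 1, 0), (3, 5, 1), (5, 5, 2), (6, 3, 2)]


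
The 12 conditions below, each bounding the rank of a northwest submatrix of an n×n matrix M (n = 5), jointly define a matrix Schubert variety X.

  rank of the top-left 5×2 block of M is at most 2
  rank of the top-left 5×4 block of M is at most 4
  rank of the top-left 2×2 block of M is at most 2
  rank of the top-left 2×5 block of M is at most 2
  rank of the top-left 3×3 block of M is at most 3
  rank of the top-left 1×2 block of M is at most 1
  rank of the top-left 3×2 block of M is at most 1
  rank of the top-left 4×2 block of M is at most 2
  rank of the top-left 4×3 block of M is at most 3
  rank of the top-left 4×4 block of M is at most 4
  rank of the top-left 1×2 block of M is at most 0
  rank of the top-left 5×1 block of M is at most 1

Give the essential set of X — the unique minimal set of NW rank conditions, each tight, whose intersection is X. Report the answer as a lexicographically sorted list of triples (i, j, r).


Propagating the 12 rank bounds to every northwest block:

  i=1: 0 | 0 | 1 | 1 | 1
  i=2: 1 | 1 | 2 | 2 | 2
  i=3: 1 | 1 | 2 | 3 | 3
  i=4: 1 | 2 | 3 | 4 | 4
  i=5: 1 | 2 | 3 | 4 | 5

hence w(1..5) = (3, 1, 4, 2, 5).

|D(w)|=3, |Ess(w)|=2:

[(1, 2, 0), (3, 2, 1)]


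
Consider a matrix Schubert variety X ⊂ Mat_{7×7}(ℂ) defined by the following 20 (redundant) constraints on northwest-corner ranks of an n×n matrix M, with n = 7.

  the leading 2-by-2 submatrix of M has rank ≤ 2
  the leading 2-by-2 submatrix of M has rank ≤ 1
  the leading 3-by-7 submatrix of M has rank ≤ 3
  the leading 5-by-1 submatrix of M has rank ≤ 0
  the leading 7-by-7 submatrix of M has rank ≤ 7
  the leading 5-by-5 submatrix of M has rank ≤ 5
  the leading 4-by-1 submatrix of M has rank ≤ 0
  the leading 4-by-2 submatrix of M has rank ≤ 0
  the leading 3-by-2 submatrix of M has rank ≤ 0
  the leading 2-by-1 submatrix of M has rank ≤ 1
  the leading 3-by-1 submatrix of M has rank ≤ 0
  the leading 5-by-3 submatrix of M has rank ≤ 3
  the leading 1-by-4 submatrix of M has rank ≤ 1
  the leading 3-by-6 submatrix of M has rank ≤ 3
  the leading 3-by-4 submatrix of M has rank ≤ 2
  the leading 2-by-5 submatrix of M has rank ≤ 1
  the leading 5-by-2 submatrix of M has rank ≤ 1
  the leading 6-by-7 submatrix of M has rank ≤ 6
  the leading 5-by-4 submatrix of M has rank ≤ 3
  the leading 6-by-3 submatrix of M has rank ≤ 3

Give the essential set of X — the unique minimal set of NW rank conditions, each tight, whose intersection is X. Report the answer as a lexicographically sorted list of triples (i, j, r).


The tightest implied rank at each (i,j), from the 20 conditions:

  R[1]: 0  0  1  1  1  1  1
  R[2]: 0  0  1  1  1  2  2
  R[3]: 0  0  1  2  2  3  3
  R[4]: 0  0  1  2  3  4  4
  R[5]: 0  1  2  3  4  5  5
  R[6]: 1  2  3  4  5  6  6
  R[7]: 1  2  3  4  5  6  7

giving w = (3, 6, 4, 5, 2, 1, 7) via Δ²R.

Rothe diagram D(w) (11 cells), 3 SE-corners (essential conditions):

[(2, 5, 1), (4, 2, 0), (5, 1, 0)]


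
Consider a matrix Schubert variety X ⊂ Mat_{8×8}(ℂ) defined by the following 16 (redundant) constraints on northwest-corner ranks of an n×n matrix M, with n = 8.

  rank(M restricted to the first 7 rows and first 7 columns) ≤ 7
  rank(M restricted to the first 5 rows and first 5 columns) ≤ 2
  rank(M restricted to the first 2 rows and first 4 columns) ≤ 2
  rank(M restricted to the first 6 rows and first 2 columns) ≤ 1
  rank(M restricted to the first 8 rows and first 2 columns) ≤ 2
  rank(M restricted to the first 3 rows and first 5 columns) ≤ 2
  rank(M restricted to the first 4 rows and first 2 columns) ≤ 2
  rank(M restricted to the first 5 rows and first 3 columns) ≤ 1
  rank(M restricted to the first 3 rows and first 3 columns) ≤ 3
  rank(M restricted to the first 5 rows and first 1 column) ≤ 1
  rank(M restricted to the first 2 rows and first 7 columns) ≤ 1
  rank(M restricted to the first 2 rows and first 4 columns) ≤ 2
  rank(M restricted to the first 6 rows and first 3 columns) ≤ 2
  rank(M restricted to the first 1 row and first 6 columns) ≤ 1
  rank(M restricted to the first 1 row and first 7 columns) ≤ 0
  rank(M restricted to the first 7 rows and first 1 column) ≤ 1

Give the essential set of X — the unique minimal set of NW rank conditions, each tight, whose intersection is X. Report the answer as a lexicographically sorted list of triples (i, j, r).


Propagating the 16 rank bounds to every northwest block:

  0 0 0 0 0 0 0 1
  1 1 1 1 1 1 1 2
  1 1 1 2 2 2 2 3
  1 1 1 2 2 3 3 4
  1 1 1 2 2 3 4 5
  1 1 2 3 3 4 5 6
  1 2 3 4 4 5 6 7
  1 2 3 4 5 6 7 8

reading off 1-entries of Δ²R: w = (8, 1, 4, 6, 7, 3, 2, 5).

Rothe diagram D(w) (16 cells), 4 SE-corners (essential conditions):

[(1, 7, 0), (5, 3, 1), (5, 5, 2), (6, 2, 1)]


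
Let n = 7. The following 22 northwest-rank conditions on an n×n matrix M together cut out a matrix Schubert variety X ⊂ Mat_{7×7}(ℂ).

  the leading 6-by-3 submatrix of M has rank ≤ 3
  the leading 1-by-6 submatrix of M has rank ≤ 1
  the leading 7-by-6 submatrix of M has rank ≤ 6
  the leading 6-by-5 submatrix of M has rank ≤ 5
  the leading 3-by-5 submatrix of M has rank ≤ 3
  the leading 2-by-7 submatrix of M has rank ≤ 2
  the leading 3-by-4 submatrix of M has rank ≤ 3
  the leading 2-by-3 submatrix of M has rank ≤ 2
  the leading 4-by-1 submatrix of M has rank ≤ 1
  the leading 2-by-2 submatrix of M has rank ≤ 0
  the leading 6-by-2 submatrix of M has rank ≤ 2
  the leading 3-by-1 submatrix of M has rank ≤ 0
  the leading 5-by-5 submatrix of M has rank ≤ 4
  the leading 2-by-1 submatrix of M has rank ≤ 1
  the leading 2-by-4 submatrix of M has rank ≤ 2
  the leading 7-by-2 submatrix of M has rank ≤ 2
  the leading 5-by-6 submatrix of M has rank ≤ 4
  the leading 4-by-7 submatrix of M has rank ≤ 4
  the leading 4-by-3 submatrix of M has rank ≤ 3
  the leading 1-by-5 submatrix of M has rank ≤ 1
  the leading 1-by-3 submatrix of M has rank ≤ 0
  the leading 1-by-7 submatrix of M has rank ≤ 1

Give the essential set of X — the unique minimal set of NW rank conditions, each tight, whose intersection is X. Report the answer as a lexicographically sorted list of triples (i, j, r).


Rank table r_w(7×7) implied by the 22 constraints:

  row 1: 0 0 0 1 1 1 1
  row 2: 0 0 1 2 2 2 2
  row 3: 0 1 2 3 3 3 3
  row 4: 1 2 3 4 4 4 4
  row 5: 1 2 3 4 4 4 5
  row 6: 1 2 3 4 5 5 6
  row 7: 1 2 3 4 5 6 7

second differences of R give the permutation w = (4, 3, 2, 1, 7, 5, 6).

|D(w)|=8, |Ess(w)|=4:

[(1, 3, 0), (2, 2, 0), (3, 1, 0), (5, 6, 4)]
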